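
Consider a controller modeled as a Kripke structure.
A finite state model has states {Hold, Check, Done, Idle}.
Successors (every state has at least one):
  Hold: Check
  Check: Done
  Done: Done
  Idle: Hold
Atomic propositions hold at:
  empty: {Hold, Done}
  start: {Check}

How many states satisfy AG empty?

AG empty: greatest fixpoint, start Z0 = {Hold, Done}, keep only states in Sat with every successor in Z. Z1 = {Done}; fixed.
Sat(AG empty) = {Done}
|Sat(AG empty)| = |{Done}| = 1.

1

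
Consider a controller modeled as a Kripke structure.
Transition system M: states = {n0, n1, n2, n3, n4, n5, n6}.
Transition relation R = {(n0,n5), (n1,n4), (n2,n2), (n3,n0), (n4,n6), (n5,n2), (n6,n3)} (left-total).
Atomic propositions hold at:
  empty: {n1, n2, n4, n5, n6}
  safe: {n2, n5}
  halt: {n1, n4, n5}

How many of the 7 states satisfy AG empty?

2

AG empty: greatest fixpoint, start Z0 = {n1, n2, n4, n5, n6}, keep only states in Sat with every successor in Z. Z1 = {n1, n2, n4, n5}; Z2 = {n1, n2, n5}; Z3 = {n2, n5}; fixed.
Sat(AG empty) = {n2, n5}
|Sat(AG empty)| = |{n2, n5}| = 2.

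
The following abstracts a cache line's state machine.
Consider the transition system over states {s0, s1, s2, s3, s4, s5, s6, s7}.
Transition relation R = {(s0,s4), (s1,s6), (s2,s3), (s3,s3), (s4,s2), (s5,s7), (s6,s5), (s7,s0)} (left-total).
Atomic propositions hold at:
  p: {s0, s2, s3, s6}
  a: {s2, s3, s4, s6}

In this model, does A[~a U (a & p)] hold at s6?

Sat(~a) = {s0, s1, s5, s7}
Sat(a & p) = {s2, s3, s6}
A[~a U (a & p)]: least fixpoint, start Z0 = Sat((a & p)) = {s2, s3, s6}, add states in Sat(~a) with every successor in Z. Z1 = {s1, s2, s3, s6}; fixed.
Sat(A[~a U (a & p)]) = {s1, s2, s3, s6}
s6 ∈ Sat(A[~a U (a & p)]) = {s1, s2, s3, s6}, so the formula holds at s6.

Yes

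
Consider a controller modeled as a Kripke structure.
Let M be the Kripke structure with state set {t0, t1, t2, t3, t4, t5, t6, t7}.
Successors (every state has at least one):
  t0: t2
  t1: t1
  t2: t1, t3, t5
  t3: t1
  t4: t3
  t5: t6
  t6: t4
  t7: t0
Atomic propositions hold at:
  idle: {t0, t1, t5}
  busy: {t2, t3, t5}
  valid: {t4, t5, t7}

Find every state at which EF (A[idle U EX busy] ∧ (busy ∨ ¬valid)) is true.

Sat(EX busy) = {s : some successor in {t2, t3, t5}} = {t0, t2, t4}
A[idle U EX busy]: least fixpoint, start Z0 = Sat(EX busy) = {t0, t2, t4}, add states in Sat(idle) with every successor in Z. Already a fixed point.
Sat(A[idle U EX busy]) = {t0, t2, t4}
Sat(¬valid) = {t0, t1, t2, t3, t6}
Sat(busy ∨ ¬valid) = {t0, t1, t2, t3, t5, t6}
Sat(A[idle U EX busy] ∧ (busy ∨ ¬valid)) = {t0, t2}
EF (A[idle U EX busy] ∧ (busy ∨ ¬valid)): least fixpoint, start Z0 = {t0, t2}, add states with some successor in Z. Z1 = {t0, t2, t7}; fixed.
Sat(EF (A[idle U EX busy] ∧ (busy ∨ ¬valid))) = {t0, t2, t7}

{t0, t2, t7}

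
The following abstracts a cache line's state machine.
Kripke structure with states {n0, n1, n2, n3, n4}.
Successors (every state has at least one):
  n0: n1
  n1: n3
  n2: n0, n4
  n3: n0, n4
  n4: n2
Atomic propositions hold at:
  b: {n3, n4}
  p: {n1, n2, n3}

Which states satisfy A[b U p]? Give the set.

A[b U p]: least fixpoint, start Z0 = Sat(p) = {n1, n2, n3}, add states in Sat(b) with every successor in Z. Z1 = {n1, n2, n3, n4}; fixed.
Sat(A[b U p]) = {n1, n2, n3, n4}

{n1, n2, n3, n4}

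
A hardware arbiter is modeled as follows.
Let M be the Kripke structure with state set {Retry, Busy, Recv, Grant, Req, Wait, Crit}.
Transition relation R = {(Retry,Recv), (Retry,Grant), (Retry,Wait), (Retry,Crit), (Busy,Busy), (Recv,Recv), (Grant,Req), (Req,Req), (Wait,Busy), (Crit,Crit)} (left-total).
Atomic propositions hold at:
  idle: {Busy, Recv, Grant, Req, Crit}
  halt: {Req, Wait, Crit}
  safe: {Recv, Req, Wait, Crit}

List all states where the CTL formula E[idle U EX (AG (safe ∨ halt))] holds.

Sat(safe ∨ halt) = {Recv, Req, Wait, Crit}
AG (safe ∨ halt): greatest fixpoint, start Z0 = {Recv, Req, Wait, Crit}, keep only states in Sat with every successor in Z. Z1 = {Recv, Req, Crit}; fixed.
Sat(AG (safe ∨ halt)) = {Recv, Req, Crit}
Sat(EX (AG (safe ∨ halt))) = {s : some successor in {Recv, Req, Crit}} = {Retry, Recv, Grant, Req, Crit}
E[idle U EX (AG (safe ∨ halt))]: least fixpoint, start Z0 = Sat(EX (AG (safe ∨ halt))) = {Retry, Recv, Grant, Req, Crit}, add states in Sat(idle) with some successor in Z. Already a fixed point.
Sat(E[idle U EX (AG (safe ∨ halt))]) = {Retry, Recv, Grant, Req, Crit}

{Retry, Recv, Grant, Req, Crit}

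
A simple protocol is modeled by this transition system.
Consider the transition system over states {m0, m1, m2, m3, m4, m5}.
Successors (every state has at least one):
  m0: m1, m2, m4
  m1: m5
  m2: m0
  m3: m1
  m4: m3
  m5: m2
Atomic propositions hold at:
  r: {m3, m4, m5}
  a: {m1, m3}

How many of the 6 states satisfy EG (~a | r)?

Sat(~a) = {m0, m2, m4, m5}
Sat(~a | r) = {m0, m2, m3, m4, m5}
EG (~a | r): greatest fixpoint, start Z0 = {m0, m2, m3, m4, m5}, keep only states in Sat with some successor in Z. Z1 = {m0, m2, m4, m5}; Z2 = {m0, m2, m5}; fixed.
Sat(EG (~a | r)) = {m0, m2, m5}
|Sat(EG (~a | r))| = |{m0, m2, m5}| = 3.

3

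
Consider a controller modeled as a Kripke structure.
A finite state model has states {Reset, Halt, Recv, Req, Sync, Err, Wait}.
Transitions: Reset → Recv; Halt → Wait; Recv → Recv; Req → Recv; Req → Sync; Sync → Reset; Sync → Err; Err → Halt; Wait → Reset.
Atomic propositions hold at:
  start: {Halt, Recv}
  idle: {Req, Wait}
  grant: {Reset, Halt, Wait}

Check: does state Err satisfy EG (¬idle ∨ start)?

No

Sat(¬idle) = {Reset, Halt, Recv, Sync, Err}
Sat(¬idle ∨ start) = {Reset, Halt, Recv, Sync, Err}
EG (¬idle ∨ start): greatest fixpoint, start Z0 = {Reset, Halt, Recv, Sync, Err}, keep only states in Sat with some successor in Z. Z1 = {Reset, Recv, Sync, Err}; Z2 = {Reset, Recv, Sync}; fixed.
Sat(EG (¬idle ∨ start)) = {Reset, Recv, Sync}
Err ∉ Sat(EG (¬idle ∨ start)) = {Reset, Recv, Sync}, so the formula does not hold at Err.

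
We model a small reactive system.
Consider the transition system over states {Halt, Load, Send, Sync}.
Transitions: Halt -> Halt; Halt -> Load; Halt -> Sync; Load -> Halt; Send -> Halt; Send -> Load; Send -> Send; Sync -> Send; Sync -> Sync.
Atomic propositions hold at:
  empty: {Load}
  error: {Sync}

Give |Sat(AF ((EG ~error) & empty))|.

1

Sat(~error) = {Halt, Load, Send}
EG ~error: greatest fixpoint, start Z0 = {Halt, Load, Send}, keep only states in Sat with some successor in Z. Already a fixed point.
Sat(EG ~error) = {Halt, Load, Send}
Sat((EG ~error) & empty) = {Load}
AF ((EG ~error) & empty): least fixpoint, start Z0 = {Load}, add states with every successor in Z. Already a fixed point.
Sat(AF ((EG ~error) & empty)) = {Load}
|Sat(AF ((EG ~error) & empty))| = |{Load}| = 1.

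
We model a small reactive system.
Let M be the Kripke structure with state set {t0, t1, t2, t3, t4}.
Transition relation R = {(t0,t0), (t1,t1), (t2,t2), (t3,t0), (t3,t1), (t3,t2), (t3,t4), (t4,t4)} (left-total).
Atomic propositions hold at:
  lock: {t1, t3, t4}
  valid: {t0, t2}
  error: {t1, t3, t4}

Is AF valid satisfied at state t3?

No

AF valid: least fixpoint, start Z0 = {t0, t2}, add states with every successor in Z. Already a fixed point.
Sat(AF valid) = {t0, t2}
t3 ∉ Sat(AF valid) = {t0, t2}, so the formula does not hold at t3.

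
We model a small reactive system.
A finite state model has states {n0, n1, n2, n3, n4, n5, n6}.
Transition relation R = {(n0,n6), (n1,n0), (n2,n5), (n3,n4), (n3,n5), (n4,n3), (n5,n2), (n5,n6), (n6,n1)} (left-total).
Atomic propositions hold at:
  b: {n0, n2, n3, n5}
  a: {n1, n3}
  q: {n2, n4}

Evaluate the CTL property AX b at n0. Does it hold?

Sat(AX b) = {s : every successor in {n0, n2, n3, n5}} = {n1, n2, n4}
n0 ∉ Sat(AX b) = {n1, n2, n4}, so the formula does not hold at n0.

No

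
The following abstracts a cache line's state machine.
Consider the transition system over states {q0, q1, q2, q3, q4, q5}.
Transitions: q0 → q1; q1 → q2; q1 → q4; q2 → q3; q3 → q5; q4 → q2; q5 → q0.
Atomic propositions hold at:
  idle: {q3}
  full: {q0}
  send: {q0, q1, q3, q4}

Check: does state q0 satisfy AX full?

No

Sat(AX full) = {s : every successor in {q0}} = {q5}
q0 ∉ Sat(AX full) = {q5}, so the formula does not hold at q0.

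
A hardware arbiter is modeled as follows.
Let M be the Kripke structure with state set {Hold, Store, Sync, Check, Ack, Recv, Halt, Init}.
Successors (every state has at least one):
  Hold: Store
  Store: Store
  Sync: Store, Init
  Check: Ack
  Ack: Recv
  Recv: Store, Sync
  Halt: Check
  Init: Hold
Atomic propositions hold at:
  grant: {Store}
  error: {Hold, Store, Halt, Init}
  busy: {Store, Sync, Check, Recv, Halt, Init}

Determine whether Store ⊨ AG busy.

Yes

AG busy: greatest fixpoint, start Z0 = {Store, Sync, Check, Recv, Halt, Init}, keep only states in Sat with every successor in Z. Z1 = {Store, Sync, Recv, Halt}; Z2 = {Store, Recv}; Z3 = {Store}; fixed.
Sat(AG busy) = {Store}
Store ∈ Sat(AG busy) = {Store}, so the formula holds at Store.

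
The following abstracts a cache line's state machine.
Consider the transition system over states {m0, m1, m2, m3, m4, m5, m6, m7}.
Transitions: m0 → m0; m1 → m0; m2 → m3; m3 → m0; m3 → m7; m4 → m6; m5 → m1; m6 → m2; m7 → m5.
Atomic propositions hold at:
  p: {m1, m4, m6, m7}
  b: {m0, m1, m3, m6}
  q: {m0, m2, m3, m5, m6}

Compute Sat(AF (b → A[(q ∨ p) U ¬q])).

{m1, m2, m4, m5, m6, m7}

Sat(q ∨ p) = {m0, m1, m2, m3, m4, m5, m6, m7}
Sat(¬q) = {m1, m4, m7}
A[(q ∨ p) U ¬q]: least fixpoint, start Z0 = Sat(¬q) = {m1, m4, m7}, add states in Sat(q ∨ p) with every successor in Z. Z1 = {m1, m4, m5, m7}; fixed.
Sat(A[(q ∨ p) U ¬q]) = {m1, m4, m5, m7}
Sat(b → A[(q ∨ p) U ¬q]) = {m1, m2, m4, m5, m7}
AF (b → A[(q ∨ p) U ¬q]): least fixpoint, start Z0 = {m1, m2, m4, m5, m7}, add states with every successor in Z. Z1 = {m1, m2, m4, m5, m6, m7}; fixed.
Sat(AF (b → A[(q ∨ p) U ¬q])) = {m1, m2, m4, m5, m6, m7}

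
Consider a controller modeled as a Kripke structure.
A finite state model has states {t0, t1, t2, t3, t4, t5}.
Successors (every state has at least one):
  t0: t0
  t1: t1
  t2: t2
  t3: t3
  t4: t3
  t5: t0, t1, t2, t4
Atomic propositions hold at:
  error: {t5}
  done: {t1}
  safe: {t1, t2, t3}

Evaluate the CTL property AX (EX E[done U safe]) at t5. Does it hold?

E[done U safe]: least fixpoint, start Z0 = Sat(safe) = {t1, t2, t3}, add states in Sat(done) with some successor in Z. Already a fixed point.
Sat(E[done U safe]) = {t1, t2, t3}
Sat(EX E[done U safe]) = {s : some successor in {t1, t2, t3}} = {t1, t2, t3, t4, t5}
Sat(AX (EX E[done U safe])) = {s : every successor in {t1, t2, t3, t4, t5}} = {t1, t2, t3, t4}
t5 ∉ Sat(AX (EX E[done U safe])) = {t1, t2, t3, t4}, so the formula does not hold at t5.

No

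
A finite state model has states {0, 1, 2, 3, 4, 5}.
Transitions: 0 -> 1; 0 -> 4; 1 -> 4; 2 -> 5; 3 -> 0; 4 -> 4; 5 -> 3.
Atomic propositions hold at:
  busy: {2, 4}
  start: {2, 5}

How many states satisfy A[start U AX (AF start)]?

AF start: least fixpoint, start Z0 = {2, 5}, add states with every successor in Z. Already a fixed point.
Sat(AF start) = {2, 5}
Sat(AX (AF start)) = {s : every successor in {2, 5}} = {2}
A[start U AX (AF start)]: least fixpoint, start Z0 = Sat(AX (AF start)) = {2}, add states in Sat(start) with every successor in Z. Already a fixed point.
Sat(A[start U AX (AF start)]) = {2}
|Sat(A[start U AX (AF start)])| = |{2}| = 1.

1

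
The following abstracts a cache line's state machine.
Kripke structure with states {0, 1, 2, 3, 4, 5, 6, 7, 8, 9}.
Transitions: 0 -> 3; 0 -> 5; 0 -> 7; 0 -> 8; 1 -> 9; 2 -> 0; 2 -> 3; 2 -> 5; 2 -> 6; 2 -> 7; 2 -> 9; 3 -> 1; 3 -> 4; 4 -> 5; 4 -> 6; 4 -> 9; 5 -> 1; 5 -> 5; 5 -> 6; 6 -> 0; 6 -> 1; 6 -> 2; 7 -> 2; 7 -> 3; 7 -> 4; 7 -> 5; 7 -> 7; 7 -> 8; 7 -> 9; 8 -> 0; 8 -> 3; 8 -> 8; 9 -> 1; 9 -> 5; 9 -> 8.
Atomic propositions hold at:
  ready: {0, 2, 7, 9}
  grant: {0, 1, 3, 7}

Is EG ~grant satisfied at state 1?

No

Sat(~grant) = {2, 4, 5, 6, 8, 9}
EG ~grant: greatest fixpoint, start Z0 = {2, 4, 5, 6, 8, 9}, keep only states in Sat with some successor in Z. Already a fixed point.
Sat(EG ~grant) = {2, 4, 5, 6, 8, 9}
1 ∉ Sat(EG ~grant) = {2, 4, 5, 6, 8, 9}, so the formula does not hold at 1.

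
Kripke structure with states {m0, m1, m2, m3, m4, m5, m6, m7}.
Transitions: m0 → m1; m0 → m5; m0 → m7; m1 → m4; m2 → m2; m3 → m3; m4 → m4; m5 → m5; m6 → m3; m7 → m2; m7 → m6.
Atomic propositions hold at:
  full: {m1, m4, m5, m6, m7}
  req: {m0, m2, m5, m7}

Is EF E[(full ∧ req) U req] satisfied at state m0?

Sat(full ∧ req) = {m5, m7}
E[(full ∧ req) U req]: least fixpoint, start Z0 = Sat(req) = {m0, m2, m5, m7}, add states in Sat(full ∧ req) with some successor in Z. Already a fixed point.
Sat(E[(full ∧ req) U req]) = {m0, m2, m5, m7}
EF E[(full ∧ req) U req]: least fixpoint, start Z0 = {m0, m2, m5, m7}, add states with some successor in Z. Already a fixed point.
Sat(EF E[(full ∧ req) U req]) = {m0, m2, m5, m7}
m0 ∈ Sat(EF E[(full ∧ req) U req]) = {m0, m2, m5, m7}, so the formula holds at m0.

Yes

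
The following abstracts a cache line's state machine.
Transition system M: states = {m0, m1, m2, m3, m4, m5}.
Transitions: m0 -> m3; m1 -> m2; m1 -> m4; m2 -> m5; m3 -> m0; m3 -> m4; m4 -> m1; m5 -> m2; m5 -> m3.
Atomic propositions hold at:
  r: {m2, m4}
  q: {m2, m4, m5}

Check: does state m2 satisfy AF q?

AF q: least fixpoint, start Z0 = {m2, m4, m5}, add states with every successor in Z. Z1 = {m1, m2, m4, m5}; fixed.
Sat(AF q) = {m1, m2, m4, m5}
m2 ∈ Sat(AF q) = {m1, m2, m4, m5}, so the formula holds at m2.

Yes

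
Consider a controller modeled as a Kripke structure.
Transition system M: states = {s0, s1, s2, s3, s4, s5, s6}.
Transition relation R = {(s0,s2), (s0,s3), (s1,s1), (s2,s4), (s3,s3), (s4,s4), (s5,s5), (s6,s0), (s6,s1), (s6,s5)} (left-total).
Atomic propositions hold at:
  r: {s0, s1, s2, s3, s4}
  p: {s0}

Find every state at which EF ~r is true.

Sat(~r) = {s5, s6}
EF ~r: least fixpoint, start Z0 = {s5, s6}, add states with some successor in Z. Already a fixed point.
Sat(EF ~r) = {s5, s6}

{s5, s6}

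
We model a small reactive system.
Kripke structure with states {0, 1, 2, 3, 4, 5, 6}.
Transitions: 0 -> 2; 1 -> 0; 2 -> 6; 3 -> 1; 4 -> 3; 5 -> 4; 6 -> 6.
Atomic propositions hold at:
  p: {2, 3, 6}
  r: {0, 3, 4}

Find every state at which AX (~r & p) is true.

Sat(~r) = {1, 2, 5, 6}
Sat(~r & p) = {2, 6}
Sat(AX (~r & p)) = {s : every successor in {2, 6}} = {0, 2, 6}

{0, 2, 6}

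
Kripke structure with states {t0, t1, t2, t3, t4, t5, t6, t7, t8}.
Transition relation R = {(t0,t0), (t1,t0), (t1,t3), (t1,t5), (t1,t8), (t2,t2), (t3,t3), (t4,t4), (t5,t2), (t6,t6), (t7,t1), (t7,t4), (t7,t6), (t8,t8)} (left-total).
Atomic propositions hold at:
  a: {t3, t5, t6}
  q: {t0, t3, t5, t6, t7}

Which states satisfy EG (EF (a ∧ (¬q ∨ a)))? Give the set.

Sat(¬q) = {t1, t2, t4, t8}
Sat(¬q ∨ a) = {t1, t2, t3, t4, t5, t6, t8}
Sat(a ∧ (¬q ∨ a)) = {t3, t5, t6}
EF (a ∧ (¬q ∨ a)): least fixpoint, start Z0 = {t3, t5, t6}, add states with some successor in Z. Z1 = {t1, t3, t5, t6, t7}; fixed.
Sat(EF (a ∧ (¬q ∨ a))) = {t1, t3, t5, t6, t7}
EG (EF (a ∧ (¬q ∨ a))): greatest fixpoint, start Z0 = {t1, t3, t5, t6, t7}, keep only states in Sat with some successor in Z. Z1 = {t1, t3, t6, t7}; fixed.
Sat(EG (EF (a ∧ (¬q ∨ a)))) = {t1, t3, t6, t7}

{t1, t3, t6, t7}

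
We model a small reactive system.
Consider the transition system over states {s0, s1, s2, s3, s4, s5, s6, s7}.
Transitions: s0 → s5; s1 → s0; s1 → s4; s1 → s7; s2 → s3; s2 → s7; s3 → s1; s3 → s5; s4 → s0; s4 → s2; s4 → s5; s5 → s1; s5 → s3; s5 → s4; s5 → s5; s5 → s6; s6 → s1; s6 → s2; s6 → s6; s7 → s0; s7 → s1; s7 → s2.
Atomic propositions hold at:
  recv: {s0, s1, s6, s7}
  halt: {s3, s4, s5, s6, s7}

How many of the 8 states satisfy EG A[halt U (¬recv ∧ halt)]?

3

Sat(¬recv) = {s2, s3, s4, s5}
Sat(¬recv ∧ halt) = {s3, s4, s5}
A[halt U (¬recv ∧ halt)]: least fixpoint, start Z0 = Sat((¬recv ∧ halt)) = {s3, s4, s5}, add states in Sat(halt) with every successor in Z. Already a fixed point.
Sat(A[halt U (¬recv ∧ halt)]) = {s3, s4, s5}
EG A[halt U (¬recv ∧ halt)]: greatest fixpoint, start Z0 = {s3, s4, s5}, keep only states in Sat with some successor in Z. Already a fixed point.
Sat(EG A[halt U (¬recv ∧ halt)]) = {s3, s4, s5}
|Sat(EG A[halt U (¬recv ∧ halt)])| = |{s3, s4, s5}| = 3.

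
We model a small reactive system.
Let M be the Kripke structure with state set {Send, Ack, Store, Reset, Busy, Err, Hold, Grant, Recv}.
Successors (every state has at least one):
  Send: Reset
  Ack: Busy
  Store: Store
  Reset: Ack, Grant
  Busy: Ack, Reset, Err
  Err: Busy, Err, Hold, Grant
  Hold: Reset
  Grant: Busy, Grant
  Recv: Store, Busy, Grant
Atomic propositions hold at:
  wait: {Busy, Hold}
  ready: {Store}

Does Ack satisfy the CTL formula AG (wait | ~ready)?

Yes

Sat(~ready) = {Send, Ack, Reset, Busy, Err, Hold, Grant, Recv}
Sat(wait | ~ready) = {Send, Ack, Reset, Busy, Err, Hold, Grant, Recv}
AG (wait | ~ready): greatest fixpoint, start Z0 = {Send, Ack, Reset, Busy, Err, Hold, Grant, Recv}, keep only states in Sat with every successor in Z. Z1 = {Send, Ack, Reset, Busy, Err, Hold, Grant}; fixed.
Sat(AG (wait | ~ready)) = {Send, Ack, Reset, Busy, Err, Hold, Grant}
Ack ∈ Sat(AG (wait | ~ready)) = {Send, Ack, Reset, Busy, Err, Hold, Grant}, so the formula holds at Ack.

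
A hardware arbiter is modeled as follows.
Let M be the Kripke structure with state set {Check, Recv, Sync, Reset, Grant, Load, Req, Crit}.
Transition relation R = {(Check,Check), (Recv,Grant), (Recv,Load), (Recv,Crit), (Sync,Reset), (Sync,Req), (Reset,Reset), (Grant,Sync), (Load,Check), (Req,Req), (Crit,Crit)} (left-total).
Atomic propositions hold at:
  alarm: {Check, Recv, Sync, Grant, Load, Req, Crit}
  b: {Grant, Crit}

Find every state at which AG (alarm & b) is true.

Sat(alarm & b) = {Grant, Crit}
AG (alarm & b): greatest fixpoint, start Z0 = {Grant, Crit}, keep only states in Sat with every successor in Z. Z1 = {Crit}; fixed.
Sat(AG (alarm & b)) = {Crit}

{Crit}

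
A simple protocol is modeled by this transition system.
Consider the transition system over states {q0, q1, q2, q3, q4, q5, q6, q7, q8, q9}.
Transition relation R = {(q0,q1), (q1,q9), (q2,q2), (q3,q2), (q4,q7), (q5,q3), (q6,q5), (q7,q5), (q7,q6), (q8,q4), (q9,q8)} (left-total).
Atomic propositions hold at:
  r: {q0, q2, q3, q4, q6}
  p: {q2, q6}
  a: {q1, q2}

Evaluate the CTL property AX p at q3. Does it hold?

Yes

Sat(AX p) = {s : every successor in {q2, q6}} = {q2, q3}
q3 ∈ Sat(AX p) = {q2, q3}, so the formula holds at q3.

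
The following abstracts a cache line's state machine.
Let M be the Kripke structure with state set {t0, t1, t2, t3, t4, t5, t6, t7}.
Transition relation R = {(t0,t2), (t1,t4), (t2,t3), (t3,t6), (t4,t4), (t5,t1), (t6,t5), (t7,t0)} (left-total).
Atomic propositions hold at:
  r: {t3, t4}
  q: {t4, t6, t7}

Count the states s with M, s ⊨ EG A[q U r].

1

A[q U r]: least fixpoint, start Z0 = Sat(r) = {t3, t4}, add states in Sat(q) with every successor in Z. Already a fixed point.
Sat(A[q U r]) = {t3, t4}
EG A[q U r]: greatest fixpoint, start Z0 = {t3, t4}, keep only states in Sat with some successor in Z. Z1 = {t4}; fixed.
Sat(EG A[q U r]) = {t4}
|Sat(EG A[q U r])| = |{t4}| = 1.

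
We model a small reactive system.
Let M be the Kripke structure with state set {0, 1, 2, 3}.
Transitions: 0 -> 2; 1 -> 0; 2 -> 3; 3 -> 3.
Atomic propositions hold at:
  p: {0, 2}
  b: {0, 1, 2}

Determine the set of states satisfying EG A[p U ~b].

Sat(~b) = {3}
A[p U ~b]: least fixpoint, start Z0 = Sat(~b) = {3}, add states in Sat(p) with every successor in Z. Z1 = {2, 3}; Z2 = {0, 2, 3}; fixed.
Sat(A[p U ~b]) = {0, 2, 3}
EG A[p U ~b]: greatest fixpoint, start Z0 = {0, 2, 3}, keep only states in Sat with some successor in Z. Already a fixed point.
Sat(EG A[p U ~b]) = {0, 2, 3}

{0, 2, 3}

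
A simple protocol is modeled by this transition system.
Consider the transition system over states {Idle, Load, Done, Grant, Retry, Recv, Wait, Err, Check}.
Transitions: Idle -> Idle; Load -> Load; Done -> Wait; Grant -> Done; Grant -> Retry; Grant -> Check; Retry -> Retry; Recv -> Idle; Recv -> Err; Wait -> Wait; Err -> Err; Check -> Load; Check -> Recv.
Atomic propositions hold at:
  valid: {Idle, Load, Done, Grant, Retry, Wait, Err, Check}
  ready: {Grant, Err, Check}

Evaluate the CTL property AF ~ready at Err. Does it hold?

Sat(~ready) = {Idle, Load, Done, Retry, Recv, Wait}
AF ~ready: least fixpoint, start Z0 = {Idle, Load, Done, Retry, Recv, Wait}, add states with every successor in Z. Z1 = {Idle, Load, Done, Retry, Recv, Wait, Check}; Z2 = {Idle, Load, Done, Grant, Retry, Recv, Wait, Check}; fixed.
Sat(AF ~ready) = {Idle, Load, Done, Grant, Retry, Recv, Wait, Check}
Err ∉ Sat(AF ~ready) = {Idle, Load, Done, Grant, Retry, Recv, Wait, Check}, so the formula does not hold at Err.

No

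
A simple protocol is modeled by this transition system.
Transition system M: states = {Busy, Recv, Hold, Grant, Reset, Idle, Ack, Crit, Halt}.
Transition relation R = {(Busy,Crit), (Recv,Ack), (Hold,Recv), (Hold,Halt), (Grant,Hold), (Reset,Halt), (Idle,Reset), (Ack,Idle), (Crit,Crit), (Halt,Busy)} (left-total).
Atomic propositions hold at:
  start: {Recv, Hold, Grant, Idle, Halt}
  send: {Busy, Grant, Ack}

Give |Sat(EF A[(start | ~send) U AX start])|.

6

Sat(~send) = {Recv, Hold, Reset, Idle, Crit, Halt}
Sat(start | ~send) = {Recv, Hold, Grant, Reset, Idle, Crit, Halt}
Sat(AX start) = {s : every successor in {Recv, Hold, Grant, Idle, Halt}} = {Hold, Grant, Reset, Ack}
A[(start | ~send) U AX start]: least fixpoint, start Z0 = Sat(AX start) = {Hold, Grant, Reset, Ack}, add states in Sat(start | ~send) with every successor in Z. Z1 = {Recv, Hold, Grant, Reset, Idle, Ack}; fixed.
Sat(A[(start | ~send) U AX start]) = {Recv, Hold, Grant, Reset, Idle, Ack}
EF A[(start | ~send) U AX start]: least fixpoint, start Z0 = {Recv, Hold, Grant, Reset, Idle, Ack}, add states with some successor in Z. Already a fixed point.
Sat(EF A[(start | ~send) U AX start]) = {Recv, Hold, Grant, Reset, Idle, Ack}
|Sat(EF A[(start | ~send) U AX start])| = |{Recv, Hold, Grant, Reset, Idle, Ack}| = 6.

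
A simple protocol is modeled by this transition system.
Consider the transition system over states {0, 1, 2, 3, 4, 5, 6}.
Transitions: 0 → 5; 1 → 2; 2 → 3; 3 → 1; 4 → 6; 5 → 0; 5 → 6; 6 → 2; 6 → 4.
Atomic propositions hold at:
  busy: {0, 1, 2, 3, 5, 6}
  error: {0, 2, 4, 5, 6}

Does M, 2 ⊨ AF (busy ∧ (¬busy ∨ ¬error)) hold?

Sat(¬busy) = {4}
Sat(¬error) = {1, 3}
Sat(¬busy ∨ ¬error) = {1, 3, 4}
Sat(busy ∧ (¬busy ∨ ¬error)) = {1, 3}
AF (busy ∧ (¬busy ∨ ¬error)): least fixpoint, start Z0 = {1, 3}, add states with every successor in Z. Z1 = {1, 2, 3}; fixed.
Sat(AF (busy ∧ (¬busy ∨ ¬error))) = {1, 2, 3}
2 ∈ Sat(AF (busy ∧ (¬busy ∨ ¬error))) = {1, 2, 3}, so the formula holds at 2.

Yes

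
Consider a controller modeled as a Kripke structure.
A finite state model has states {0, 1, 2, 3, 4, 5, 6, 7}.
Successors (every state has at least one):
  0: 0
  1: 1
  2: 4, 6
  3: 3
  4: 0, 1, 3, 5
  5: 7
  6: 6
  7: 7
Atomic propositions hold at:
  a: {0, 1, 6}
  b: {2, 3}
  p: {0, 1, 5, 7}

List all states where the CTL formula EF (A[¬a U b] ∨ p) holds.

Sat(¬a) = {2, 3, 4, 5, 7}
A[¬a U b]: least fixpoint, start Z0 = Sat(b) = {2, 3}, add states in Sat(¬a) with every successor in Z. Already a fixed point.
Sat(A[¬a U b]) = {2, 3}
Sat(A[¬a U b] ∨ p) = {0, 1, 2, 3, 5, 7}
EF (A[¬a U b] ∨ p): least fixpoint, start Z0 = {0, 1, 2, 3, 5, 7}, add states with some successor in Z. Z1 = {0, 1, 2, 3, 4, 5, 7}; fixed.
Sat(EF (A[¬a U b] ∨ p)) = {0, 1, 2, 3, 4, 5, 7}

{0, 1, 2, 3, 4, 5, 7}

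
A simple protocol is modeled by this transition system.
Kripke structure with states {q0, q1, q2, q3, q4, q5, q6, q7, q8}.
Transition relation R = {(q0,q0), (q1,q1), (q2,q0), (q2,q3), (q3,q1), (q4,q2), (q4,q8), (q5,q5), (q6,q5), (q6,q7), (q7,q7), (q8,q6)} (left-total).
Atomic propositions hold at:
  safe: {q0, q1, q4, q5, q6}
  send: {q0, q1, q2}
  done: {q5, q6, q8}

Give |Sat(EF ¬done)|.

Sat(¬done) = {q0, q1, q2, q3, q4, q7}
EF ¬done: least fixpoint, start Z0 = {q0, q1, q2, q3, q4, q7}, add states with some successor in Z. Z1 = {q0, q1, q2, q3, q4, q6, q7}; Z2 = {q0, q1, q2, q3, q4, q6, q7, q8}; fixed.
Sat(EF ¬done) = {q0, q1, q2, q3, q4, q6, q7, q8}
|Sat(EF ¬done)| = |{q0, q1, q2, q3, q4, q6, q7, q8}| = 8.

8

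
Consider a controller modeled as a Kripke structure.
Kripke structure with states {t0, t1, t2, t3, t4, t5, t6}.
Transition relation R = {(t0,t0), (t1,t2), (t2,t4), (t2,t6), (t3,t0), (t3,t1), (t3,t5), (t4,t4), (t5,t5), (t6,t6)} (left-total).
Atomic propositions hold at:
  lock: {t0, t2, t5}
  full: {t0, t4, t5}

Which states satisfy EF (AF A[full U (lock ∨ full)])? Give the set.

{t0, t1, t2, t3, t4, t5}

Sat(lock ∨ full) = {t0, t2, t4, t5}
A[full U (lock ∨ full)]: least fixpoint, start Z0 = Sat((lock ∨ full)) = {t0, t2, t4, t5}, add states in Sat(full) with every successor in Z. Already a fixed point.
Sat(A[full U (lock ∨ full)]) = {t0, t2, t4, t5}
AF A[full U (lock ∨ full)]: least fixpoint, start Z0 = {t0, t2, t4, t5}, add states with every successor in Z. Z1 = {t0, t1, t2, t4, t5}; Z2 = {t0, t1, t2, t3, t4, t5}; fixed.
Sat(AF A[full U (lock ∨ full)]) = {t0, t1, t2, t3, t4, t5}
EF (AF A[full U (lock ∨ full)]): least fixpoint, start Z0 = {t0, t1, t2, t3, t4, t5}, add states with some successor in Z. Already a fixed point.
Sat(EF (AF A[full U (lock ∨ full)])) = {t0, t1, t2, t3, t4, t5}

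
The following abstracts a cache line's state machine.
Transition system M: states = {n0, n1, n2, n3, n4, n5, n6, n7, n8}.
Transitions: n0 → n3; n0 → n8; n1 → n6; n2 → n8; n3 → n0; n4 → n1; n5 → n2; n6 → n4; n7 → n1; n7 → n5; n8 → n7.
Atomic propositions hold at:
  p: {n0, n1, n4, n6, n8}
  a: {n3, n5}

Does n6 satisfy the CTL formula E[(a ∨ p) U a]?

Sat(a ∨ p) = {n0, n1, n3, n4, n5, n6, n8}
E[(a ∨ p) U a]: least fixpoint, start Z0 = Sat(a) = {n3, n5}, add states in Sat(a ∨ p) with some successor in Z. Z1 = {n0, n3, n5}; fixed.
Sat(E[(a ∨ p) U a]) = {n0, n3, n5}
n6 ∉ Sat(E[(a ∨ p) U a]) = {n0, n3, n5}, so the formula does not hold at n6.

No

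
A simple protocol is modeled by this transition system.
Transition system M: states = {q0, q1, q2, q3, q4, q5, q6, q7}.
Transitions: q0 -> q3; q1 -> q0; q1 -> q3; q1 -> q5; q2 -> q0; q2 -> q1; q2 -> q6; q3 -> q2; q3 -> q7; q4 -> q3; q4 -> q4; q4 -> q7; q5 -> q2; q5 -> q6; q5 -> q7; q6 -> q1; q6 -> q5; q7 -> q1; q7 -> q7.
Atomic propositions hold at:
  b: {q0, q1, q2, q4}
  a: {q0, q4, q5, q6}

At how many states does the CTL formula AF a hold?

4

AF a: least fixpoint, start Z0 = {q0, q4, q5, q6}, add states with every successor in Z. Already a fixed point.
Sat(AF a) = {q0, q4, q5, q6}
|Sat(AF a)| = |{q0, q4, q5, q6}| = 4.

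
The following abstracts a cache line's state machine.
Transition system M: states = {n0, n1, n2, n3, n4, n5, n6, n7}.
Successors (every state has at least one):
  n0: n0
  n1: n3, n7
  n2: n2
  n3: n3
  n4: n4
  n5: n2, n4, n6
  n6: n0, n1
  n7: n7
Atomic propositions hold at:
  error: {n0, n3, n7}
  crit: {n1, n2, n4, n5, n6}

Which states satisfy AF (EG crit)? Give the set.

EG crit: greatest fixpoint, start Z0 = {n1, n2, n4, n5, n6}, keep only states in Sat with some successor in Z. Z1 = {n2, n4, n5, n6}; Z2 = {n2, n4, n5}; fixed.
Sat(EG crit) = {n2, n4, n5}
AF (EG crit): least fixpoint, start Z0 = {n2, n4, n5}, add states with every successor in Z. Already a fixed point.
Sat(AF (EG crit)) = {n2, n4, n5}

{n2, n4, n5}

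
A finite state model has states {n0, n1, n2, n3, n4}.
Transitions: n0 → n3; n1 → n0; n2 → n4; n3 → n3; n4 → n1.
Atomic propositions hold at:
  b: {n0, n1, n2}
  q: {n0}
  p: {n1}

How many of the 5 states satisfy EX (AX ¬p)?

Sat(¬p) = {n0, n2, n3, n4}
Sat(AX ¬p) = {s : every successor in {n0, n2, n3, n4}} = {n0, n1, n2, n3}
Sat(EX (AX ¬p)) = {s : some successor in {n0, n1, n2, n3}} = {n0, n1, n3, n4}
|Sat(EX (AX ¬p))| = |{n0, n1, n3, n4}| = 4.

4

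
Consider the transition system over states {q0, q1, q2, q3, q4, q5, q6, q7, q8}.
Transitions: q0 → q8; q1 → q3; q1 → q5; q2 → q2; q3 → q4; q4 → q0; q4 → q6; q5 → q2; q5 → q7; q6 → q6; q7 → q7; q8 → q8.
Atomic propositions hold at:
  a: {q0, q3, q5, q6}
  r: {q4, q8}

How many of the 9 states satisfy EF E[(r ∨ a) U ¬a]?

8

Sat(r ∨ a) = {q0, q3, q4, q5, q6, q8}
Sat(¬a) = {q1, q2, q4, q7, q8}
E[(r ∨ a) U ¬a]: least fixpoint, start Z0 = Sat(¬a) = {q1, q2, q4, q7, q8}, add states in Sat(r ∨ a) with some successor in Z. Z1 = {q0, q1, q2, q3, q4, q5, q7, q8}; fixed.
Sat(E[(r ∨ a) U ¬a]) = {q0, q1, q2, q3, q4, q5, q7, q8}
EF E[(r ∨ a) U ¬a]: least fixpoint, start Z0 = {q0, q1, q2, q3, q4, q5, q7, q8}, add states with some successor in Z. Already a fixed point.
Sat(EF E[(r ∨ a) U ¬a]) = {q0, q1, q2, q3, q4, q5, q7, q8}
|Sat(EF E[(r ∨ a) U ¬a])| = |{q0, q1, q2, q3, q4, q5, q7, q8}| = 8.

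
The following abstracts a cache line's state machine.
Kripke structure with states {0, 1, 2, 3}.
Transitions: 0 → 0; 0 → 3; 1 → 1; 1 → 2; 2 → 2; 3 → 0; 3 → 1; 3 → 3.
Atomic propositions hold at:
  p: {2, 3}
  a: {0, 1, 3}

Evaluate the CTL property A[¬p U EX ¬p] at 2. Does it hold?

No

Sat(¬p) = {0, 1}
Sat(EX ¬p) = {s : some successor in {0, 1}} = {0, 1, 3}
A[¬p U EX ¬p]: least fixpoint, start Z0 = Sat(EX ¬p) = {0, 1, 3}, add states in Sat(¬p) with every successor in Z. Already a fixed point.
Sat(A[¬p U EX ¬p]) = {0, 1, 3}
2 ∉ Sat(A[¬p U EX ¬p]) = {0, 1, 3}, so the formula does not hold at 2.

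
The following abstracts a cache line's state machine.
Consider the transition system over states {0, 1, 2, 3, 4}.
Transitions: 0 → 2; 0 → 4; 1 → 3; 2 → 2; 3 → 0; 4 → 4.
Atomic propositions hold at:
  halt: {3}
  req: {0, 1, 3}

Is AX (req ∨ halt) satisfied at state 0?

No

Sat(req ∨ halt) = {0, 1, 3}
Sat(AX (req ∨ halt)) = {s : every successor in {0, 1, 3}} = {1, 3}
0 ∉ Sat(AX (req ∨ halt)) = {1, 3}, so the formula does not hold at 0.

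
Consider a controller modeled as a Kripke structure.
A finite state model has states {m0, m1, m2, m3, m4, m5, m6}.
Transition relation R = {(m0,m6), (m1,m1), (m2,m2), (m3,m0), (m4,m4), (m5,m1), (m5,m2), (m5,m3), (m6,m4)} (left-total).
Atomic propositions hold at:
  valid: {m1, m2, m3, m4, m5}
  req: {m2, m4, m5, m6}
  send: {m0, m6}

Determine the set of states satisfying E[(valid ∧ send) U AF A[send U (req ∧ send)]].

Sat(valid ∧ send) = ∅
Sat(req ∧ send) = {m6}
A[send U (req ∧ send)]: least fixpoint, start Z0 = Sat((req ∧ send)) = {m6}, add states in Sat(send) with every successor in Z. Z1 = {m0, m6}; fixed.
Sat(A[send U (req ∧ send)]) = {m0, m6}
AF A[send U (req ∧ send)]: least fixpoint, start Z0 = {m0, m6}, add states with every successor in Z. Z1 = {m0, m3, m6}; fixed.
Sat(AF A[send U (req ∧ send)]) = {m0, m3, m6}
E[(valid ∧ send) U AF A[send U (req ∧ send)]]: least fixpoint, start Z0 = Sat(AF A[send U (req ∧ send)]) = {m0, m3, m6}, add states in Sat(valid ∧ send) with some successor in Z. Already a fixed point.
Sat(E[(valid ∧ send) U AF A[send U (req ∧ send)]]) = {m0, m3, m6}

{m0, m3, m6}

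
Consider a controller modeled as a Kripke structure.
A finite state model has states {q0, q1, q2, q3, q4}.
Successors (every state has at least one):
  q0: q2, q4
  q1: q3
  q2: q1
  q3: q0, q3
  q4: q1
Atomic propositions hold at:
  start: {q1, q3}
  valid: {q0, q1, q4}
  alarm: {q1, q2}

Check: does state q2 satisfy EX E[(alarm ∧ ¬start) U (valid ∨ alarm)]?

Yes

Sat(¬start) = {q0, q2, q4}
Sat(alarm ∧ ¬start) = {q2}
Sat(valid ∨ alarm) = {q0, q1, q2, q4}
E[(alarm ∧ ¬start) U (valid ∨ alarm)]: least fixpoint, start Z0 = Sat((valid ∨ alarm)) = {q0, q1, q2, q4}, add states in Sat(alarm ∧ ¬start) with some successor in Z. Already a fixed point.
Sat(E[(alarm ∧ ¬start) U (valid ∨ alarm)]) = {q0, q1, q2, q4}
Sat(EX E[(alarm ∧ ¬start) U (valid ∨ alarm)]) = {s : some successor in {q0, q1, q2, q4}} = {q0, q2, q3, q4}
q2 ∈ Sat(EX E[(alarm ∧ ¬start) U (valid ∨ alarm)]) = {q0, q2, q3, q4}, so the formula holds at q2.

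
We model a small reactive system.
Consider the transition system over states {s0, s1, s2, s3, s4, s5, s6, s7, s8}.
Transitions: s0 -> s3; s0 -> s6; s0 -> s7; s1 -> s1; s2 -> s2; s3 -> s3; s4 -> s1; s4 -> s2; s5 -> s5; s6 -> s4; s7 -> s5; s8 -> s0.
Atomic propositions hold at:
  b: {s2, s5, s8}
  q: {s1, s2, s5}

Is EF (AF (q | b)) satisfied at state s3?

Sat(q | b) = {s1, s2, s5, s8}
AF (q | b): least fixpoint, start Z0 = {s1, s2, s5, s8}, add states with every successor in Z. Z1 = {s1, s2, s4, s5, s7, s8}; Z2 = {s1, s2, s4, s5, s6, s7, s8}; fixed.
Sat(AF (q | b)) = {s1, s2, s4, s5, s6, s7, s8}
EF (AF (q | b)): least fixpoint, start Z0 = {s1, s2, s4, s5, s6, s7, s8}, add states with some successor in Z. Z1 = {s0, s1, s2, s4, s5, s6, s7, s8}; fixed.
Sat(EF (AF (q | b))) = {s0, s1, s2, s4, s5, s6, s7, s8}
s3 ∉ Sat(EF (AF (q | b))) = {s0, s1, s2, s4, s5, s6, s7, s8}, so the formula does not hold at s3.

No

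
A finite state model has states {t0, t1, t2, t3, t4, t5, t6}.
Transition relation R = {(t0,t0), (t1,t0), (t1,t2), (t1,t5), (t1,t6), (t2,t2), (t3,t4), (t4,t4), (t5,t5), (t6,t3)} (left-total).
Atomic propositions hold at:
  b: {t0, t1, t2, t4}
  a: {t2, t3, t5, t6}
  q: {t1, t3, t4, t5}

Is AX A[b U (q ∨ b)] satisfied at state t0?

Sat(q ∨ b) = {t0, t1, t2, t3, t4, t5}
A[b U (q ∨ b)]: least fixpoint, start Z0 = Sat((q ∨ b)) = {t0, t1, t2, t3, t4, t5}, add states in Sat(b) with every successor in Z. Already a fixed point.
Sat(A[b U (q ∨ b)]) = {t0, t1, t2, t3, t4, t5}
Sat(AX A[b U (q ∨ b)]) = {s : every successor in {t0, t1, t2, t3, t4, t5}} = {t0, t2, t3, t4, t5, t6}
t0 ∈ Sat(AX A[b U (q ∨ b)]) = {t0, t2, t3, t4, t5, t6}, so the formula holds at t0.

Yes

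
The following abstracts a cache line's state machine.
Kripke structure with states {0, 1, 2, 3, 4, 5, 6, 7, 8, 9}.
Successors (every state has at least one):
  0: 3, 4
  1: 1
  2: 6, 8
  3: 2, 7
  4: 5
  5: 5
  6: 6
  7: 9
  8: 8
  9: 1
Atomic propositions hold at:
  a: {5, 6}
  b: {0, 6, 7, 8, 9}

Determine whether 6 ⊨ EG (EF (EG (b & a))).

Sat(b & a) = {6}
EG (b & a): greatest fixpoint, start Z0 = {6}, keep only states in Sat with some successor in Z. Already a fixed point.
Sat(EG (b & a)) = {6}
EF (EG (b & a)): least fixpoint, start Z0 = {6}, add states with some successor in Z. Z1 = {2, 6}; Z2 = {2, 3, 6}; Z3 = {0, 2, 3, 6}; fixed.
Sat(EF (EG (b & a))) = {0, 2, 3, 6}
EG (EF (EG (b & a))): greatest fixpoint, start Z0 = {0, 2, 3, 6}, keep only states in Sat with some successor in Z. Already a fixed point.
Sat(EG (EF (EG (b & a)))) = {0, 2, 3, 6}
6 ∈ Sat(EG (EF (EG (b & a)))) = {0, 2, 3, 6}, so the formula holds at 6.

Yes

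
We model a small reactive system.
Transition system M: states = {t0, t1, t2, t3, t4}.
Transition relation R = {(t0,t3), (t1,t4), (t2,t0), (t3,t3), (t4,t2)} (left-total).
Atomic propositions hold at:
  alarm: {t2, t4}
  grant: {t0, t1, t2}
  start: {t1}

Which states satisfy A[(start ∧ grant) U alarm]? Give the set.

{t1, t2, t4}

Sat(start ∧ grant) = {t1}
A[(start ∧ grant) U alarm]: least fixpoint, start Z0 = Sat(alarm) = {t2, t4}, add states in Sat(start ∧ grant) with every successor in Z. Z1 = {t1, t2, t4}; fixed.
Sat(A[(start ∧ grant) U alarm]) = {t1, t2, t4}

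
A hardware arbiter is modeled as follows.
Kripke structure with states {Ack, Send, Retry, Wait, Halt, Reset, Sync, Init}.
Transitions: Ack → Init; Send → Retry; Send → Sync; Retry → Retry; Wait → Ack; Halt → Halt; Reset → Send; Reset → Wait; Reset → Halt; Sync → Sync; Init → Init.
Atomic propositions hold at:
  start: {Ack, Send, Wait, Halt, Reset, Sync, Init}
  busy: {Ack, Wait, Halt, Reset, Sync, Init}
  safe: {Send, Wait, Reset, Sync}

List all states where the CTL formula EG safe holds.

{Send, Reset, Sync}

EG safe: greatest fixpoint, start Z0 = {Send, Wait, Reset, Sync}, keep only states in Sat with some successor in Z. Z1 = {Send, Reset, Sync}; fixed.
Sat(EG safe) = {Send, Reset, Sync}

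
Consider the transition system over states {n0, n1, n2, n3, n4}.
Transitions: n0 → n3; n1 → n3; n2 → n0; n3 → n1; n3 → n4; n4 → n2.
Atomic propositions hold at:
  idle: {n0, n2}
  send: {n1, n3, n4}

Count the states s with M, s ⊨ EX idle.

2

Sat(EX idle) = {s : some successor in {n0, n2}} = {n2, n4}
|Sat(EX idle)| = |{n2, n4}| = 2.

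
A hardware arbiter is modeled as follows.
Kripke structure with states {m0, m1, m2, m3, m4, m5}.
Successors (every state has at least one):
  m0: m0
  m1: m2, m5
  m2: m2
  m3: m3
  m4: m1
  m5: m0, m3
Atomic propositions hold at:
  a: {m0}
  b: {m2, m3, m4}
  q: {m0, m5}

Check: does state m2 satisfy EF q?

EF q: least fixpoint, start Z0 = {m0, m5}, add states with some successor in Z. Z1 = {m0, m1, m5}; Z2 = {m0, m1, m4, m5}; fixed.
Sat(EF q) = {m0, m1, m4, m5}
m2 ∉ Sat(EF q) = {m0, m1, m4, m5}, so the formula does not hold at m2.

No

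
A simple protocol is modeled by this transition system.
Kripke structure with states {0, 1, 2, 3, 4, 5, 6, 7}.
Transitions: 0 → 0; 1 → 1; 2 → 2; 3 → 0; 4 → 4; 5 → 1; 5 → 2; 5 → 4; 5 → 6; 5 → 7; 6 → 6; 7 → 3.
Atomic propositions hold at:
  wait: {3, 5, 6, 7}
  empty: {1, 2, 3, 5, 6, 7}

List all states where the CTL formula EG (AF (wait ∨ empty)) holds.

Sat(wait ∨ empty) = {1, 2, 3, 5, 6, 7}
AF (wait ∨ empty): least fixpoint, start Z0 = {1, 2, 3, 5, 6, 7}, add states with every successor in Z. Already a fixed point.
Sat(AF (wait ∨ empty)) = {1, 2, 3, 5, 6, 7}
EG (AF (wait ∨ empty)): greatest fixpoint, start Z0 = {1, 2, 3, 5, 6, 7}, keep only states in Sat with some successor in Z. Z1 = {1, 2, 5, 6, 7}; Z2 = {1, 2, 5, 6}; fixed.
Sat(EG (AF (wait ∨ empty))) = {1, 2, 5, 6}

{1, 2, 5, 6}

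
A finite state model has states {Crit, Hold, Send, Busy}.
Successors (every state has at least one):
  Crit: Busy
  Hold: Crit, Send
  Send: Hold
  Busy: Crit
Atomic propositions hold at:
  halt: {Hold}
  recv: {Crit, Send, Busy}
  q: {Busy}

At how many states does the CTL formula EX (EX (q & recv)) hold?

2

Sat(q & recv) = {Busy}
Sat(EX (q & recv)) = {s : some successor in {Busy}} = {Crit}
Sat(EX (EX (q & recv))) = {s : some successor in {Crit}} = {Hold, Busy}
|Sat(EX (EX (q & recv)))| = |{Hold, Busy}| = 2.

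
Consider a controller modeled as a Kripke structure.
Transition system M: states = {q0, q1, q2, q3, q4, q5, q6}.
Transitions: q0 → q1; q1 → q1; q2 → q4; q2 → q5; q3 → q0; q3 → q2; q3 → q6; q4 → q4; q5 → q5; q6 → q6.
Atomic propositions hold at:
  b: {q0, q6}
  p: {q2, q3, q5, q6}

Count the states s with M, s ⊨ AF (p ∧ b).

Sat(p ∧ b) = {q6}
AF (p ∧ b): least fixpoint, start Z0 = {q6}, add states with every successor in Z. Already a fixed point.
Sat(AF (p ∧ b)) = {q6}
|Sat(AF (p ∧ b))| = |{q6}| = 1.

1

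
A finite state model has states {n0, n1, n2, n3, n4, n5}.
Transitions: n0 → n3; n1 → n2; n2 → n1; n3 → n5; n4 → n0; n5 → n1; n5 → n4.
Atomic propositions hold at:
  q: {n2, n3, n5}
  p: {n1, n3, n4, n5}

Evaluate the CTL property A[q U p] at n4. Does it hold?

Yes

A[q U p]: least fixpoint, start Z0 = Sat(p) = {n1, n3, n4, n5}, add states in Sat(q) with every successor in Z. Z1 = {n1, n2, n3, n4, n5}; fixed.
Sat(A[q U p]) = {n1, n2, n3, n4, n5}
n4 ∈ Sat(A[q U p]) = {n1, n2, n3, n4, n5}, so the formula holds at n4.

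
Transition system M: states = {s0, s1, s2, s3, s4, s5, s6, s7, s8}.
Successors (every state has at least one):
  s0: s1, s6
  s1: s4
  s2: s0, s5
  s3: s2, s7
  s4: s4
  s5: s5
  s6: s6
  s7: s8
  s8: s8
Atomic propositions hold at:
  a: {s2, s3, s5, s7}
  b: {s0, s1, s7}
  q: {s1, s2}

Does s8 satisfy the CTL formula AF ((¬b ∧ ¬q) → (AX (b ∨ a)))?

Sat(¬b) = {s2, s3, s4, s5, s6, s8}
Sat(¬q) = {s0, s3, s4, s5, s6, s7, s8}
Sat(¬b ∧ ¬q) = {s3, s4, s5, s6, s8}
Sat(b ∨ a) = {s0, s1, s2, s3, s5, s7}
Sat(AX (b ∨ a)) = {s : every successor in {s0, s1, s2, s3, s5, s7}} = {s2, s3, s5}
Sat((¬b ∧ ¬q) → (AX (b ∨ a))) = {s0, s1, s2, s3, s5, s7}
AF ((¬b ∧ ¬q) → (AX (b ∨ a))): least fixpoint, start Z0 = {s0, s1, s2, s3, s5, s7}, add states with every successor in Z. Already a fixed point.
Sat(AF ((¬b ∧ ¬q) → (AX (b ∨ a)))) = {s0, s1, s2, s3, s5, s7}
s8 ∉ Sat(AF ((¬b ∧ ¬q) → (AX (b ∨ a)))) = {s0, s1, s2, s3, s5, s7}, so the formula does not hold at s8.

No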